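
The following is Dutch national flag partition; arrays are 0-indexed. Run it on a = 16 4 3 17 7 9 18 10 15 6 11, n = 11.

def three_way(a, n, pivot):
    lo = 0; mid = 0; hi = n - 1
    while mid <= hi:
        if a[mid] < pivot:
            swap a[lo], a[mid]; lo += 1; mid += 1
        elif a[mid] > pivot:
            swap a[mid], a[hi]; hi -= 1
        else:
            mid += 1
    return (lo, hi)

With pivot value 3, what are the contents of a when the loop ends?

pivot = 3; lo=0, mid=0, hi=10
a[mid]=16>3: swap a[0],a[10]; hi=9 → 11 4 3 17 7 9 18 10 15 6 16
a[mid]=11>3: swap a[0],a[9]; hi=8 → 6 4 3 17 7 9 18 10 15 11 16
a[mid]=6>3: swap a[0],a[8]; hi=7 → 15 4 3 17 7 9 18 10 6 11 16
a[mid]=15>3: swap a[0],a[7]; hi=6 → 10 4 3 17 7 9 18 15 6 11 16
a[mid]=10>3: swap a[0],a[6]; hi=5 → 18 4 3 17 7 9 10 15 6 11 16
a[mid]=18>3: swap a[0],a[5]; hi=4 → 9 4 3 17 7 18 10 15 6 11 16
a[mid]=9>3: swap a[0],a[4]; hi=3 → 7 4 3 17 9 18 10 15 6 11 16
a[mid]=7>3: swap a[0],a[3]; hi=2 → 17 4 3 7 9 18 10 15 6 11 16
a[mid]=17>3: swap a[0],a[2]; hi=1 → 3 4 17 7 9 18 10 15 6 11 16
a[mid]=3=3: mid=1
a[mid]=4>3: swap a[1],a[1]; hi=0 → 3 4 17 7 9 18 10 15 6 11 16
end: lo=0, hi=0; a = 3 4 17 7 9 18 10 15 6 11 16

3 4 17 7 9 18 10 15 6 11 16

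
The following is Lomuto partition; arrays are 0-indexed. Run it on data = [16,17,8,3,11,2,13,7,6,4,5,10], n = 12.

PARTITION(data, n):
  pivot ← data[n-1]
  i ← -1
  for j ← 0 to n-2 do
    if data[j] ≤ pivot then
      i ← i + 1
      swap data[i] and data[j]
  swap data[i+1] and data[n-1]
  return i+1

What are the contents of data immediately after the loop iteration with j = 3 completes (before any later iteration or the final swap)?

pivot=10, i=-1
j=0: 16>10, skip
j=1: 17>10, skip
j=2: 8≤10, i=0, swap(0,2) ⇒ [8,17,16,3,11,2,13,7,6,4,5,10]
j=3: 3≤10, i=1, swap(1,3) ⇒ [8,3,16,17,11,2,13,7,6,4,5,10]
(after j=3) data = [8,3,16,17,11,2,13,7,6,4,5,10]

[8,3,16,17,11,2,13,7,6,4,5,10]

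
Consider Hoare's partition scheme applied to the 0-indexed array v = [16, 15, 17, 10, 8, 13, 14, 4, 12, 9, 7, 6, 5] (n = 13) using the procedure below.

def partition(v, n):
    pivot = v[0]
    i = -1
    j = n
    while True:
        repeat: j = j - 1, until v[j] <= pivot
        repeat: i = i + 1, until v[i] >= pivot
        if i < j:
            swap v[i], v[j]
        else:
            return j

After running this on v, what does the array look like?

pivot = v[0] = 16; i = -1, j = 13
j→12 (v[12]=5≤16), i→0 (v[0]=16≥16); i<j, swap → [5, 15, 17, 10, 8, 13, 14, 4, 12, 9, 7, 6, 16]
j→11 (v[11]=6≤16), i→2 (v[2]=17≥16); i<j, swap → [5, 15, 6, 10, 8, 13, 14, 4, 12, 9, 7, 17, 16]
j→10, i→11; i≥j, return j=10. v = [5, 15, 6, 10, 8, 13, 14, 4, 12, 9, 7, 17, 16]

[5, 15, 6, 10, 8, 13, 14, 4, 12, 9, 7, 17, 16]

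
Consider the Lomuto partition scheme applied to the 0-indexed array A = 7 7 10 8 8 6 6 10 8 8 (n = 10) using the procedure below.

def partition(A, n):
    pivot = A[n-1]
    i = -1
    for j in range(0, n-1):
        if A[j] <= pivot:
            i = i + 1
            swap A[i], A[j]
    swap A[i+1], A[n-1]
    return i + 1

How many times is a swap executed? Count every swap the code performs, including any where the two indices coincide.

8

pivot = A[9] = 8; i = -1
j=0: A[0]=7 ≤ 8 → i=0, swap A[0],A[0] (no change) → 7 7 10 8 8 6 6 10 8 8
j=1: A[1]=7 ≤ 8 → i=1, swap A[1],A[1] (no change) → 7 7 10 8 8 6 6 10 8 8
j=2: A[2]=10 > 8 → no swap
j=3: A[3]=8 ≤ 8 → i=2, swap A[2],A[3] → 7 7 8 10 8 6 6 10 8 8
j=4: A[4]=8 ≤ 8 → i=3, swap A[3],A[4] → 7 7 8 8 10 6 6 10 8 8
j=5: A[5]=6 ≤ 8 → i=4, swap A[4],A[5] → 7 7 8 8 6 10 6 10 8 8
j=6: A[6]=6 ≤ 8 → i=5, swap A[5],A[6] → 7 7 8 8 6 6 10 10 8 8
j=7: A[7]=10 > 8 → no swap
j=8: A[8]=8 ≤ 8 → i=6, swap A[6],A[8] → 7 7 8 8 6 6 8 10 10 8
final swap A[7],A[9] → 7 7 8 8 6 6 8 8 10 10; return 7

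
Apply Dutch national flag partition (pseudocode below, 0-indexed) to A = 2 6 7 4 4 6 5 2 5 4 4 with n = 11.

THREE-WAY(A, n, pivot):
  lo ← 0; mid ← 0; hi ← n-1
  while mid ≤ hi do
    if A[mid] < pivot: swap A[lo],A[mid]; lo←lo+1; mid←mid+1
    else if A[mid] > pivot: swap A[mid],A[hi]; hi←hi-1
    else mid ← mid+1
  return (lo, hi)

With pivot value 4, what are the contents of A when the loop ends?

pivot = 4; lo=0, mid=0, hi=10
A[mid]=2<4: swap A[0],A[0]; lo=1,mid=1 → 2 6 7 4 4 6 5 2 5 4 4
A[mid]=6>4: swap A[1],A[10]; hi=9 → 2 4 7 4 4 6 5 2 5 4 6
A[mid]=4=4: mid=2
A[mid]=7>4: swap A[2],A[9]; hi=8 → 2 4 4 4 4 6 5 2 5 7 6
A[mid]=4=4: mid=3
A[mid]=4=4: mid=4
A[mid]=4=4: mid=5
A[mid]=6>4: swap A[5],A[8]; hi=7 → 2 4 4 4 4 5 5 2 6 7 6
A[mid]=5>4: swap A[5],A[7]; hi=6 → 2 4 4 4 4 2 5 5 6 7 6
A[mid]=2<4: swap A[1],A[5]; lo=2,mid=6 → 2 2 4 4 4 4 5 5 6 7 6
A[mid]=5>4: swap A[6],A[6]; hi=5 → 2 2 4 4 4 4 5 5 6 7 6
end: lo=2, hi=5; A = 2 2 4 4 4 4 5 5 6 7 6

2 2 4 4 4 4 5 5 6 7 6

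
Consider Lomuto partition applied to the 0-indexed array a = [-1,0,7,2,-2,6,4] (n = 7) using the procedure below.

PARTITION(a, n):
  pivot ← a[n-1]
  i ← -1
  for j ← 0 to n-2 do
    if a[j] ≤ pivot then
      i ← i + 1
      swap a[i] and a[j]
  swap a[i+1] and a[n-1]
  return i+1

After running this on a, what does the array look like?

pivot=4, i=-1
j=0: -1≤4, i=0, swap(0,0) ⇒ [-1,0,7,2,-2,6,4]
j=1: 0≤4, i=1, swap(1,1) ⇒ [-1,0,7,2,-2,6,4]
j=2: 7>4, skip
j=3: 2≤4, i=2, swap(2,3) ⇒ [-1,0,2,7,-2,6,4]
j=4: -2≤4, i=3, swap(3,4) ⇒ [-1,0,2,-2,7,6,4]
j=5: 6>4, skip
swap(4,6) ⇒ [-1,0,2,-2,4,6,7]; return 4

[-1,0,2,-2,4,6,7]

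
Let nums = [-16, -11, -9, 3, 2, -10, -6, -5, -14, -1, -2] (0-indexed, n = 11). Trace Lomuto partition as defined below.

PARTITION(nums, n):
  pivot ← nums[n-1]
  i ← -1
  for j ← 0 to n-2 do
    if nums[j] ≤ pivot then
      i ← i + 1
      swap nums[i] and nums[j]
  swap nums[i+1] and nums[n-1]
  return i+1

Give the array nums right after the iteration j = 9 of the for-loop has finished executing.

pivot = nums[10] = -2; i = -1
j=0: nums[0]=-16 ≤ -2 → i=0, swap nums[0],nums[0] (no change) → [-16, -11, -9, 3, 2, -10, -6, -5, -14, -1, -2]
j=1: nums[1]=-11 ≤ -2 → i=1, swap nums[1],nums[1] (no change) → [-16, -11, -9, 3, 2, -10, -6, -5, -14, -1, -2]
j=2: nums[2]=-9 ≤ -2 → i=2, swap nums[2],nums[2] (no change) → [-16, -11, -9, 3, 2, -10, -6, -5, -14, -1, -2]
j=3: nums[3]=3 > -2 → no swap
j=4: nums[4]=2 > -2 → no swap
j=5: nums[5]=-10 ≤ -2 → i=3, swap nums[3],nums[5] → [-16, -11, -9, -10, 2, 3, -6, -5, -14, -1, -2]
j=6: nums[6]=-6 ≤ -2 → i=4, swap nums[4],nums[6] → [-16, -11, -9, -10, -6, 3, 2, -5, -14, -1, -2]
j=7: nums[7]=-5 ≤ -2 → i=5, swap nums[5],nums[7] → [-16, -11, -9, -10, -6, -5, 2, 3, -14, -1, -2]
j=8: nums[8]=-14 ≤ -2 → i=6, swap nums[6],nums[8] → [-16, -11, -9, -10, -6, -5, -14, 3, 2, -1, -2]
j=9: nums[9]=-1 > -2 → no swap
(after j=9) nums = [-16, -11, -9, -10, -6, -5, -14, 3, 2, -1, -2]

[-16, -11, -9, -10, -6, -5, -14, 3, 2, -1, -2]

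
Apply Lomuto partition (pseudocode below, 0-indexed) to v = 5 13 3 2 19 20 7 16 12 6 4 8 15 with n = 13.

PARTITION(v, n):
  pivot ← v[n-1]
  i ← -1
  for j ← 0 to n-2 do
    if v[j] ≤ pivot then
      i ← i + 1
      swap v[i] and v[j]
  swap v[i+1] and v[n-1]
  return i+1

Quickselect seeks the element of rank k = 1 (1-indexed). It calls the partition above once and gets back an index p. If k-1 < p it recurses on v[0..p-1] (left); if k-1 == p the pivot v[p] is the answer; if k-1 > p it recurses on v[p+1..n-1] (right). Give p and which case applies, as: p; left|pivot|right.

9; left

pivot = v[12] = 15; i = -1
j=0: v[0]=5 ≤ 15 → i=0, swap v[0],v[0] (no change) → 5 13 3 2 19 20 7 16 12 6 4 8 15
j=1: v[1]=13 ≤ 15 → i=1, swap v[1],v[1] (no change) → 5 13 3 2 19 20 7 16 12 6 4 8 15
j=2: v[2]=3 ≤ 15 → i=2, swap v[2],v[2] (no change) → 5 13 3 2 19 20 7 16 12 6 4 8 15
j=3: v[3]=2 ≤ 15 → i=3, swap v[3],v[3] (no change) → 5 13 3 2 19 20 7 16 12 6 4 8 15
j=4: v[4]=19 > 15 → no swap
j=5: v[5]=20 > 15 → no swap
j=6: v[6]=7 ≤ 15 → i=4, swap v[4],v[6] → 5 13 3 2 7 20 19 16 12 6 4 8 15
j=7: v[7]=16 > 15 → no swap
j=8: v[8]=12 ≤ 15 → i=5, swap v[5],v[8] → 5 13 3 2 7 12 19 16 20 6 4 8 15
j=9: v[9]=6 ≤ 15 → i=6, swap v[6],v[9] → 5 13 3 2 7 12 6 16 20 19 4 8 15
j=10: v[10]=4 ≤ 15 → i=7, swap v[7],v[10] → 5 13 3 2 7 12 6 4 20 19 16 8 15
j=11: v[11]=8 ≤ 15 → i=8, swap v[8],v[11] → 5 13 3 2 7 12 6 4 8 19 16 20 15
final swap v[9],v[12] → 5 13 3 2 7 12 6 4 8 15 16 20 19; return 9
p = 9; k-1 = 0 < 9 ⇒ left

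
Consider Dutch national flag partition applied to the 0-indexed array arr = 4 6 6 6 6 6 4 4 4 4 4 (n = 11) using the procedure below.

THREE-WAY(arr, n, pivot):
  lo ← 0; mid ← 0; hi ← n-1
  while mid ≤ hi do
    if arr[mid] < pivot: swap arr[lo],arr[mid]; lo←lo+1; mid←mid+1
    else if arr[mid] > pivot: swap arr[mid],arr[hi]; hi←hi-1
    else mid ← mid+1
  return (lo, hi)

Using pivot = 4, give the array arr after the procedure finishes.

lo=0 mid=0 hi=10
4=4: mid=1
6>4: swap(1,10), hi=9 ⇒ 4 4 6 6 6 6 4 4 4 4 6
4=4: mid=2
6>4: swap(2,9), hi=8 ⇒ 4 4 4 6 6 6 4 4 4 6 6
4=4: mid=3
6>4: swap(3,8), hi=7 ⇒ 4 4 4 4 6 6 4 4 6 6 6
4=4: mid=4
6>4: swap(4,7), hi=6 ⇒ 4 4 4 4 4 6 4 6 6 6 6
4=4: mid=5
6>4: swap(5,6), hi=5 ⇒ 4 4 4 4 4 4 6 6 6 6 6
4=4: mid=6
done. lo=0 hi=5; arr=4 4 4 4 4 4 6 6 6 6 6

4 4 4 4 4 4 6 6 6 6 6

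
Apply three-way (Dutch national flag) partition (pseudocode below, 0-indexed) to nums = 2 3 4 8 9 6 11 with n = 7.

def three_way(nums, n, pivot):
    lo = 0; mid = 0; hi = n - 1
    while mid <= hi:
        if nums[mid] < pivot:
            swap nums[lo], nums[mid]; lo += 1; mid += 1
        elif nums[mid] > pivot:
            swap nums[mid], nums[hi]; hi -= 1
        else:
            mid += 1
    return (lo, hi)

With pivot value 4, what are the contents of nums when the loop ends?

2 3 4 9 6 11 8

pivot = 4; lo=0, mid=0, hi=6
nums[mid]=2<4: swap nums[0],nums[0]; lo=1,mid=1 → 2 3 4 8 9 6 11
nums[mid]=3<4: swap nums[1],nums[1]; lo=2,mid=2 → 2 3 4 8 9 6 11
nums[mid]=4=4: mid=3
nums[mid]=8>4: swap nums[3],nums[6]; hi=5 → 2 3 4 11 9 6 8
nums[mid]=11>4: swap nums[3],nums[5]; hi=4 → 2 3 4 6 9 11 8
nums[mid]=6>4: swap nums[3],nums[4]; hi=3 → 2 3 4 9 6 11 8
nums[mid]=9>4: swap nums[3],nums[3]; hi=2 → 2 3 4 9 6 11 8
end: lo=2, hi=2; nums = 2 3 4 9 6 11 8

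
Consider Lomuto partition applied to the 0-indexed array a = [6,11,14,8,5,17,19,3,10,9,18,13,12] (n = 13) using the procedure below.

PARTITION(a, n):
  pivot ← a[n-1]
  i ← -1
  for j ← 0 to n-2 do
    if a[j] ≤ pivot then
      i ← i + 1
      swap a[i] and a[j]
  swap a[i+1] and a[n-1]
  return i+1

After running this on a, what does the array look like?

pivot = a[12] = 12; i = -1
j=0: a[0]=6 ≤ 12 → i=0, swap a[0],a[0] (no change) → [6,11,14,8,5,17,19,3,10,9,18,13,12]
j=1: a[1]=11 ≤ 12 → i=1, swap a[1],a[1] (no change) → [6,11,14,8,5,17,19,3,10,9,18,13,12]
j=2: a[2]=14 > 12 → no swap
j=3: a[3]=8 ≤ 12 → i=2, swap a[2],a[3] → [6,11,8,14,5,17,19,3,10,9,18,13,12]
j=4: a[4]=5 ≤ 12 → i=3, swap a[3],a[4] → [6,11,8,5,14,17,19,3,10,9,18,13,12]
j=5: a[5]=17 > 12 → no swap
j=6: a[6]=19 > 12 → no swap
j=7: a[7]=3 ≤ 12 → i=4, swap a[4],a[7] → [6,11,8,5,3,17,19,14,10,9,18,13,12]
j=8: a[8]=10 ≤ 12 → i=5, swap a[5],a[8] → [6,11,8,5,3,10,19,14,17,9,18,13,12]
j=9: a[9]=9 ≤ 12 → i=6, swap a[6],a[9] → [6,11,8,5,3,10,9,14,17,19,18,13,12]
j=10: a[10]=18 > 12 → no swap
j=11: a[11]=13 > 12 → no swap
final swap a[7],a[12] → [6,11,8,5,3,10,9,12,17,19,18,13,14]; return 7

[6,11,8,5,3,10,9,12,17,19,18,13,14]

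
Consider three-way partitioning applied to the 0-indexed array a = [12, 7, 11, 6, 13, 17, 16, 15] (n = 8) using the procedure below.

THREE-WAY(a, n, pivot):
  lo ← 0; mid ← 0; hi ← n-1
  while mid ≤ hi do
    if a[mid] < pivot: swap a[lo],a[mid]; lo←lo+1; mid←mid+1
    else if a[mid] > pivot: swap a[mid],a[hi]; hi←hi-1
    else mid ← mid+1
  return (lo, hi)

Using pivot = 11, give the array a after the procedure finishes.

[6, 7, 11, 13, 17, 16, 15, 12]

lo=0 mid=0 hi=7
12>11: swap(0,7), hi=6 ⇒ [15, 7, 11, 6, 13, 17, 16, 12]
15>11: swap(0,6), hi=5 ⇒ [16, 7, 11, 6, 13, 17, 15, 12]
16>11: swap(0,5), hi=4 ⇒ [17, 7, 11, 6, 13, 16, 15, 12]
17>11: swap(0,4), hi=3 ⇒ [13, 7, 11, 6, 17, 16, 15, 12]
13>11: swap(0,3), hi=2 ⇒ [6, 7, 11, 13, 17, 16, 15, 12]
6<11: swap(0,0), lo=1 mid=1 ⇒ [6, 7, 11, 13, 17, 16, 15, 12]
7<11: swap(1,1), lo=2 mid=2 ⇒ [6, 7, 11, 13, 17, 16, 15, 12]
11=11: mid=3
done. lo=2 hi=2; a=[6, 7, 11, 13, 17, 16, 15, 12]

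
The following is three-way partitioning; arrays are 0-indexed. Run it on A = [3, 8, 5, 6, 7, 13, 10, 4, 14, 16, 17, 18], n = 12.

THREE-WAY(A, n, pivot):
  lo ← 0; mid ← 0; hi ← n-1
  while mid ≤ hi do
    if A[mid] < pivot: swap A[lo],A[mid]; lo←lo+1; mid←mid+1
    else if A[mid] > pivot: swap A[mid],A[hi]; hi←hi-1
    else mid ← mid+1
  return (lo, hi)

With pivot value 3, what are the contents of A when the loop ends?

[3, 5, 6, 7, 13, 10, 4, 14, 16, 17, 18, 8]

lo=0 mid=0 hi=11
3=3: mid=1
8>3: swap(1,11), hi=10 ⇒ [3, 18, 5, 6, 7, 13, 10, 4, 14, 16, 17, 8]
18>3: swap(1,10), hi=9 ⇒ [3, 17, 5, 6, 7, 13, 10, 4, 14, 16, 18, 8]
17>3: swap(1,9), hi=8 ⇒ [3, 16, 5, 6, 7, 13, 10, 4, 14, 17, 18, 8]
16>3: swap(1,8), hi=7 ⇒ [3, 14, 5, 6, 7, 13, 10, 4, 16, 17, 18, 8]
14>3: swap(1,7), hi=6 ⇒ [3, 4, 5, 6, 7, 13, 10, 14, 16, 17, 18, 8]
4>3: swap(1,6), hi=5 ⇒ [3, 10, 5, 6, 7, 13, 4, 14, 16, 17, 18, 8]
10>3: swap(1,5), hi=4 ⇒ [3, 13, 5, 6, 7, 10, 4, 14, 16, 17, 18, 8]
13>3: swap(1,4), hi=3 ⇒ [3, 7, 5, 6, 13, 10, 4, 14, 16, 17, 18, 8]
7>3: swap(1,3), hi=2 ⇒ [3, 6, 5, 7, 13, 10, 4, 14, 16, 17, 18, 8]
6>3: swap(1,2), hi=1 ⇒ [3, 5, 6, 7, 13, 10, 4, 14, 16, 17, 18, 8]
5>3: swap(1,1), hi=0 ⇒ [3, 5, 6, 7, 13, 10, 4, 14, 16, 17, 18, 8]
done. lo=0 hi=0; A=[3, 5, 6, 7, 13, 10, 4, 14, 16, 17, 18, 8]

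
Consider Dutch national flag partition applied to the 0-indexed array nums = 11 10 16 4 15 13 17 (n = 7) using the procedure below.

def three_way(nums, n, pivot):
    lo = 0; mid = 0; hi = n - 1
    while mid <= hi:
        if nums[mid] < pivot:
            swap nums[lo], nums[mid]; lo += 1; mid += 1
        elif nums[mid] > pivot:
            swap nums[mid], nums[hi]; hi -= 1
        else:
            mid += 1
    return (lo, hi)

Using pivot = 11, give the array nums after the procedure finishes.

lo=0 mid=0 hi=6
11=11: mid=1
10<11: swap(0,1), lo=1 mid=2 ⇒ 10 11 16 4 15 13 17
16>11: swap(2,6), hi=5 ⇒ 10 11 17 4 15 13 16
17>11: swap(2,5), hi=4 ⇒ 10 11 13 4 15 17 16
13>11: swap(2,4), hi=3 ⇒ 10 11 15 4 13 17 16
15>11: swap(2,3), hi=2 ⇒ 10 11 4 15 13 17 16
4<11: swap(1,2), lo=2 mid=3 ⇒ 10 4 11 15 13 17 16
done. lo=2 hi=2; nums=10 4 11 15 13 17 16

10 4 11 15 13 17 16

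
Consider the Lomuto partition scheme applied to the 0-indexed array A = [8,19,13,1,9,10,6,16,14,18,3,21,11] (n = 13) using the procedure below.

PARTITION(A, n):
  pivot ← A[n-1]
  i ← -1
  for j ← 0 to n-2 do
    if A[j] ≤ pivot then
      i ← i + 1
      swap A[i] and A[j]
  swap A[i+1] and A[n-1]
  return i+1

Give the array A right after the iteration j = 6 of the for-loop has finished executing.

[8,1,9,10,6,19,13,16,14,18,3,21,11]

pivot=11, i=-1
j=0: 8≤11, i=0, swap(0,0) ⇒ [8,19,13,1,9,10,6,16,14,18,3,21,11]
j=1: 19>11, skip
j=2: 13>11, skip
j=3: 1≤11, i=1, swap(1,3) ⇒ [8,1,13,19,9,10,6,16,14,18,3,21,11]
j=4: 9≤11, i=2, swap(2,4) ⇒ [8,1,9,19,13,10,6,16,14,18,3,21,11]
j=5: 10≤11, i=3, swap(3,5) ⇒ [8,1,9,10,13,19,6,16,14,18,3,21,11]
j=6: 6≤11, i=4, swap(4,6) ⇒ [8,1,9,10,6,19,13,16,14,18,3,21,11]
(after j=6) A = [8,1,9,10,6,19,13,16,14,18,3,21,11]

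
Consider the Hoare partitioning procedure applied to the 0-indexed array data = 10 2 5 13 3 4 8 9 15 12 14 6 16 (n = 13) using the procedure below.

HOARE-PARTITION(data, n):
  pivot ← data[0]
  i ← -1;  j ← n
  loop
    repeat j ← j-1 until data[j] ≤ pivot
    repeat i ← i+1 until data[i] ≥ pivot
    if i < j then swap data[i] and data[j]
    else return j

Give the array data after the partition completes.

6 2 5 9 3 4 8 13 15 12 14 10 16

pivot = data[0] = 10; i = -1, j = 13
j→11 (data[11]=6≤10), i→0 (data[0]=10≥10); i<j, swap → 6 2 5 13 3 4 8 9 15 12 14 10 16
j→7 (data[7]=9≤10), i→3 (data[3]=13≥10); i<j, swap → 6 2 5 9 3 4 8 13 15 12 14 10 16
j→6, i→7; i≥j, return j=6. data = 6 2 5 9 3 4 8 13 15 12 14 10 16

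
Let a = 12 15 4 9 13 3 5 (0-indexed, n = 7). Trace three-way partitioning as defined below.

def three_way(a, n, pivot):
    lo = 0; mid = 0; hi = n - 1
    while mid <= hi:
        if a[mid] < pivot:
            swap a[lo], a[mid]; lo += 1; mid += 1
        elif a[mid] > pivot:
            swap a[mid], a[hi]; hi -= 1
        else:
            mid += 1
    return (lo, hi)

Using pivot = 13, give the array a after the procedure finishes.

12 5 4 9 3 13 15

lo=0 mid=0 hi=6
12<13: swap(0,0), lo=1 mid=1 ⇒ 12 15 4 9 13 3 5
15>13: swap(1,6), hi=5 ⇒ 12 5 4 9 13 3 15
5<13: swap(1,1), lo=2 mid=2 ⇒ 12 5 4 9 13 3 15
4<13: swap(2,2), lo=3 mid=3 ⇒ 12 5 4 9 13 3 15
9<13: swap(3,3), lo=4 mid=4 ⇒ 12 5 4 9 13 3 15
13=13: mid=5
3<13: swap(4,5), lo=5 mid=6 ⇒ 12 5 4 9 3 13 15
done. lo=5 hi=5; a=12 5 4 9 3 13 15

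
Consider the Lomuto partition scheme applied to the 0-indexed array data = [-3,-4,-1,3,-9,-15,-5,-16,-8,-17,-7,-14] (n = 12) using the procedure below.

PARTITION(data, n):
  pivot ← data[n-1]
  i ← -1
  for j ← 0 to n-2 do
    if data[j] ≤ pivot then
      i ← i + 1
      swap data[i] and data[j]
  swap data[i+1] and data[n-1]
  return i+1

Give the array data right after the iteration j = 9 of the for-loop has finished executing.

pivot = data[11] = -14; i = -1
j=0: data[0]=-3 > -14 → no swap
j=1: data[1]=-4 > -14 → no swap
j=2: data[2]=-1 > -14 → no swap
j=3: data[3]=3 > -14 → no swap
j=4: data[4]=-9 > -14 → no swap
j=5: data[5]=-15 ≤ -14 → i=0, swap data[0],data[5] → [-15,-4,-1,3,-9,-3,-5,-16,-8,-17,-7,-14]
j=6: data[6]=-5 > -14 → no swap
j=7: data[7]=-16 ≤ -14 → i=1, swap data[1],data[7] → [-15,-16,-1,3,-9,-3,-5,-4,-8,-17,-7,-14]
j=8: data[8]=-8 > -14 → no swap
j=9: data[9]=-17 ≤ -14 → i=2, swap data[2],data[9] → [-15,-16,-17,3,-9,-3,-5,-4,-8,-1,-7,-14]
(after j=9) data = [-15,-16,-17,3,-9,-3,-5,-4,-8,-1,-7,-14]

[-15,-16,-17,3,-9,-3,-5,-4,-8,-1,-7,-14]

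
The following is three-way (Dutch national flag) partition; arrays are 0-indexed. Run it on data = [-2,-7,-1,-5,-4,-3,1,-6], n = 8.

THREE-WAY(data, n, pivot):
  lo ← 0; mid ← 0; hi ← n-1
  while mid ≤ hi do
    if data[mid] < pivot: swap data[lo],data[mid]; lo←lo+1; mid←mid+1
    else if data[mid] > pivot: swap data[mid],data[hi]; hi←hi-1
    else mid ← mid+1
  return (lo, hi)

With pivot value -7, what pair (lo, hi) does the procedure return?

(0, 0)

pivot = -7; lo=0, mid=0, hi=7
data[mid]=-2>-7: swap data[0],data[7]; hi=6 → [-6,-7,-1,-5,-4,-3,1,-2]
data[mid]=-6>-7: swap data[0],data[6]; hi=5 → [1,-7,-1,-5,-4,-3,-6,-2]
data[mid]=1>-7: swap data[0],data[5]; hi=4 → [-3,-7,-1,-5,-4,1,-6,-2]
data[mid]=-3>-7: swap data[0],data[4]; hi=3 → [-4,-7,-1,-5,-3,1,-6,-2]
data[mid]=-4>-7: swap data[0],data[3]; hi=2 → [-5,-7,-1,-4,-3,1,-6,-2]
data[mid]=-5>-7: swap data[0],data[2]; hi=1 → [-1,-7,-5,-4,-3,1,-6,-2]
data[mid]=-1>-7: swap data[0],data[1]; hi=0 → [-7,-1,-5,-4,-3,1,-6,-2]
data[mid]=-7=-7: mid=1
end: lo=0, hi=0; data = [-7,-1,-5,-4,-3,1,-6,-2]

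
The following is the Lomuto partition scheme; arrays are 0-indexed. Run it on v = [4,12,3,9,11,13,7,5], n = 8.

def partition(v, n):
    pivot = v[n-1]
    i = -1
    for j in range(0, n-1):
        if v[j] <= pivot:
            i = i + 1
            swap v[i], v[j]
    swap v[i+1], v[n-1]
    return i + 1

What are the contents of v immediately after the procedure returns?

[4,3,5,9,11,13,7,12]

pivot = v[7] = 5; i = -1
j=0: v[0]=4 ≤ 5 → i=0, swap v[0],v[0] (no change) → [4,12,3,9,11,13,7,5]
j=1: v[1]=12 > 5 → no swap
j=2: v[2]=3 ≤ 5 → i=1, swap v[1],v[2] → [4,3,12,9,11,13,7,5]
j=3: v[3]=9 > 5 → no swap
j=4: v[4]=11 > 5 → no swap
j=5: v[5]=13 > 5 → no swap
j=6: v[6]=7 > 5 → no swap
final swap v[2],v[7] → [4,3,5,9,11,13,7,12]; return 2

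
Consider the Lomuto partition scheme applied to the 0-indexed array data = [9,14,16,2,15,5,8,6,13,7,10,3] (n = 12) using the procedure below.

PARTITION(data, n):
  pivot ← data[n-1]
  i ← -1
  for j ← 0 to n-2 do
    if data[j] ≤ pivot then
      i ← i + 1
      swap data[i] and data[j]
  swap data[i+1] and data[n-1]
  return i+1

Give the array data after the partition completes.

pivot=3, i=-1
j=0: 9>3, skip
j=1: 14>3, skip
j=2: 16>3, skip
j=3: 2≤3, i=0, swap(0,3) ⇒ [2,14,16,9,15,5,8,6,13,7,10,3]
j=4: 15>3, skip
j=5: 5>3, skip
j=6: 8>3, skip
j=7: 6>3, skip
j=8: 13>3, skip
j=9: 7>3, skip
j=10: 10>3, skip
swap(1,11) ⇒ [2,3,16,9,15,5,8,6,13,7,10,14]; return 1

[2,3,16,9,15,5,8,6,13,7,10,14]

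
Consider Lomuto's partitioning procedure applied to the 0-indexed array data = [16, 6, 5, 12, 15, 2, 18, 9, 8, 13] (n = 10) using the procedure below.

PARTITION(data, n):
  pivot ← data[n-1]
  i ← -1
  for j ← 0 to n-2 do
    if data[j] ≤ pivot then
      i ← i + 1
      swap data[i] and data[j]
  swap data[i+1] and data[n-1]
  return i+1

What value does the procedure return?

6

pivot = data[9] = 13; i = -1
j=0: data[0]=16 > 13 → no swap
j=1: data[1]=6 ≤ 13 → i=0, swap data[0],data[1] → [6, 16, 5, 12, 15, 2, 18, 9, 8, 13]
j=2: data[2]=5 ≤ 13 → i=1, swap data[1],data[2] → [6, 5, 16, 12, 15, 2, 18, 9, 8, 13]
j=3: data[3]=12 ≤ 13 → i=2, swap data[2],data[3] → [6, 5, 12, 16, 15, 2, 18, 9, 8, 13]
j=4: data[4]=15 > 13 → no swap
j=5: data[5]=2 ≤ 13 → i=3, swap data[3],data[5] → [6, 5, 12, 2, 15, 16, 18, 9, 8, 13]
j=6: data[6]=18 > 13 → no swap
j=7: data[7]=9 ≤ 13 → i=4, swap data[4],data[7] → [6, 5, 12, 2, 9, 16, 18, 15, 8, 13]
j=8: data[8]=8 ≤ 13 → i=5, swap data[5],data[8] → [6, 5, 12, 2, 9, 8, 18, 15, 16, 13]
final swap data[6],data[9] → [6, 5, 12, 2, 9, 8, 13, 15, 16, 18]; return 6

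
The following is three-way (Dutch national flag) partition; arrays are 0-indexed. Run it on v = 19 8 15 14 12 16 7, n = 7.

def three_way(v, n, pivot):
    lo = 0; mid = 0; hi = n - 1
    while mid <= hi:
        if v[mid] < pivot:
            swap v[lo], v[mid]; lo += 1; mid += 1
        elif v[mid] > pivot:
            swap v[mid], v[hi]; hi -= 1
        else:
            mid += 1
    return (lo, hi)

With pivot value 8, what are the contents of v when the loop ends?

pivot = 8; lo=0, mid=0, hi=6
v[mid]=19>8: swap v[0],v[6]; hi=5 → 7 8 15 14 12 16 19
v[mid]=7<8: swap v[0],v[0]; lo=1,mid=1 → 7 8 15 14 12 16 19
v[mid]=8=8: mid=2
v[mid]=15>8: swap v[2],v[5]; hi=4 → 7 8 16 14 12 15 19
v[mid]=16>8: swap v[2],v[4]; hi=3 → 7 8 12 14 16 15 19
v[mid]=12>8: swap v[2],v[3]; hi=2 → 7 8 14 12 16 15 19
v[mid]=14>8: swap v[2],v[2]; hi=1 → 7 8 14 12 16 15 19
end: lo=1, hi=1; v = 7 8 14 12 16 15 19

7 8 14 12 16 15 19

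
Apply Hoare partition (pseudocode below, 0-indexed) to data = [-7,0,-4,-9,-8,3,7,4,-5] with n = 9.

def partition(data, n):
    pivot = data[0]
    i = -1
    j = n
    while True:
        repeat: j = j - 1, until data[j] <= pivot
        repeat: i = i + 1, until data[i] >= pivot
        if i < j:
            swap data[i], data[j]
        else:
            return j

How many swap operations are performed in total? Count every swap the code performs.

2

pivot=-7
j stops at 4 (-8), i stops at 0 (-7); swap ⇒ [-8,0,-4,-9,-7,3,7,4,-5]
j stops at 3 (-9), i stops at 1 (0); swap ⇒ [-8,-9,-4,0,-7,3,7,4,-5]
j stops at 1, i stops at 2; i≥j ⇒ return 1. data=[-8,-9,-4,0,-7,3,7,4,-5]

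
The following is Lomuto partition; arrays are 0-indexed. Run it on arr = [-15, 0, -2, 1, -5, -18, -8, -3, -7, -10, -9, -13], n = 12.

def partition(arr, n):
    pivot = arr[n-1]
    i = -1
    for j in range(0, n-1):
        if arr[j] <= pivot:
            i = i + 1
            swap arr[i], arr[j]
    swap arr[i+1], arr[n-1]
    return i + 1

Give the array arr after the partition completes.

[-15, -18, -13, 1, -5, 0, -8, -3, -7, -10, -9, -2]

pivot = arr[11] = -13; i = -1
j=0: arr[0]=-15 ≤ -13 → i=0, swap arr[0],arr[0] (no change) → [-15, 0, -2, 1, -5, -18, -8, -3, -7, -10, -9, -13]
j=1: arr[1]=0 > -13 → no swap
j=2: arr[2]=-2 > -13 → no swap
j=3: arr[3]=1 > -13 → no swap
j=4: arr[4]=-5 > -13 → no swap
j=5: arr[5]=-18 ≤ -13 → i=1, swap arr[1],arr[5] → [-15, -18, -2, 1, -5, 0, -8, -3, -7, -10, -9, -13]
j=6: arr[6]=-8 > -13 → no swap
j=7: arr[7]=-3 > -13 → no swap
j=8: arr[8]=-7 > -13 → no swap
j=9: arr[9]=-10 > -13 → no swap
j=10: arr[10]=-9 > -13 → no swap
final swap arr[2],arr[11] → [-15, -18, -13, 1, -5, 0, -8, -3, -7, -10, -9, -2]; return 2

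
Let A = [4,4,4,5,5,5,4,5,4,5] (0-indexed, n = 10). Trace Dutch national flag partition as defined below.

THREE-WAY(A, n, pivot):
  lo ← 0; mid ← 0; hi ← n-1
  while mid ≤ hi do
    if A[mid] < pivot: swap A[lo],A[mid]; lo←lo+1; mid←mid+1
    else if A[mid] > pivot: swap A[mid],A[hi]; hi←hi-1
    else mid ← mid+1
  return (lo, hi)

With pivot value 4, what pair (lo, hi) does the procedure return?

lo=0 mid=0 hi=9
4=4: mid=1
4=4: mid=2
4=4: mid=3
5>4: swap(3,9), hi=8 ⇒ [4,4,4,5,5,5,4,5,4,5]
5>4: swap(3,8), hi=7 ⇒ [4,4,4,4,5,5,4,5,5,5]
4=4: mid=4
5>4: swap(4,7), hi=6 ⇒ [4,4,4,4,5,5,4,5,5,5]
5>4: swap(4,6), hi=5 ⇒ [4,4,4,4,4,5,5,5,5,5]
4=4: mid=5
5>4: swap(5,5), hi=4 ⇒ [4,4,4,4,4,5,5,5,5,5]
done. lo=0 hi=4; A=[4,4,4,4,4,5,5,5,5,5]

(0, 4)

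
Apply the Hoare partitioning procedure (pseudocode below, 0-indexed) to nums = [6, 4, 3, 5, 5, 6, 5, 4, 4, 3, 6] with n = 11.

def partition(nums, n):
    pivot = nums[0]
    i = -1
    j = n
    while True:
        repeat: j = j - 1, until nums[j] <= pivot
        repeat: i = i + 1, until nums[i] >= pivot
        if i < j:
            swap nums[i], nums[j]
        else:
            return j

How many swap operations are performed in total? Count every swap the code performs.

2

pivot=6
j stops at 10 (6), i stops at 0 (6); swap ⇒ [6, 4, 3, 5, 5, 6, 5, 4, 4, 3, 6]
j stops at 9 (3), i stops at 5 (6); swap ⇒ [6, 4, 3, 5, 5, 3, 5, 4, 4, 6, 6]
j stops at 8, i stops at 9; i≥j ⇒ return 8. nums=[6, 4, 3, 5, 5, 3, 5, 4, 4, 6, 6]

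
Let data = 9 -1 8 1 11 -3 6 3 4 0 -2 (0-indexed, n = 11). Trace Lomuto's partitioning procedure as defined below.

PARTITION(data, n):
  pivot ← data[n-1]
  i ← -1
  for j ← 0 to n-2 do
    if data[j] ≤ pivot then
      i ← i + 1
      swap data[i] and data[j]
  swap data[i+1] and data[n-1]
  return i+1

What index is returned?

1

pivot = data[10] = -2; i = -1
j=0: data[0]=9 > -2 → no swap
j=1: data[1]=-1 > -2 → no swap
j=2: data[2]=8 > -2 → no swap
j=3: data[3]=1 > -2 → no swap
j=4: data[4]=11 > -2 → no swap
j=5: data[5]=-3 ≤ -2 → i=0, swap data[0],data[5] → -3 -1 8 1 11 9 6 3 4 0 -2
j=6: data[6]=6 > -2 → no swap
j=7: data[7]=3 > -2 → no swap
j=8: data[8]=4 > -2 → no swap
j=9: data[9]=0 > -2 → no swap
final swap data[1],data[10] → -3 -2 8 1 11 9 6 3 4 0 -1; return 1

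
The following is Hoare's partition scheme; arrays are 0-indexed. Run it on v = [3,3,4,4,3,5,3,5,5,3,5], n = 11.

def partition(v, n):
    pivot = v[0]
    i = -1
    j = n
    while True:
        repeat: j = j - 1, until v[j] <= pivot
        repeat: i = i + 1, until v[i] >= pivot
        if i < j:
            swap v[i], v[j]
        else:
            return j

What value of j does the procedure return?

pivot = v[0] = 3; i = -1, j = 11
j→9 (v[9]=3≤3), i→0 (v[0]=3≥3); i<j, swap → [3,3,4,4,3,5,3,5,5,3,5]
j→6 (v[6]=3≤3), i→1 (v[1]=3≥3); i<j, swap → [3,3,4,4,3,5,3,5,5,3,5]
j→4 (v[4]=3≤3), i→2 (v[2]=4≥3); i<j, swap → [3,3,3,4,4,5,3,5,5,3,5]
j→2, i→3; i≥j, return j=2. v = [3,3,3,4,4,5,3,5,5,3,5]

2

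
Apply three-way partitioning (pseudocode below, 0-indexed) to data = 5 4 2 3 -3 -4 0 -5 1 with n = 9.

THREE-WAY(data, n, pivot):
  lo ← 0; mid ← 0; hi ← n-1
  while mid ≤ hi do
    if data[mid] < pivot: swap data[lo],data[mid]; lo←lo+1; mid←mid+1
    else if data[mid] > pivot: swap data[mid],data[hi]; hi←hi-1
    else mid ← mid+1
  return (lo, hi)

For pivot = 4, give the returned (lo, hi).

lo=0 mid=0 hi=8
5>4: swap(0,8), hi=7 ⇒ 1 4 2 3 -3 -4 0 -5 5
1<4: swap(0,0), lo=1 mid=1 ⇒ 1 4 2 3 -3 -4 0 -5 5
4=4: mid=2
2<4: swap(1,2), lo=2 mid=3 ⇒ 1 2 4 3 -3 -4 0 -5 5
3<4: swap(2,3), lo=3 mid=4 ⇒ 1 2 3 4 -3 -4 0 -5 5
-3<4: swap(3,4), lo=4 mid=5 ⇒ 1 2 3 -3 4 -4 0 -5 5
-4<4: swap(4,5), lo=5 mid=6 ⇒ 1 2 3 -3 -4 4 0 -5 5
0<4: swap(5,6), lo=6 mid=7 ⇒ 1 2 3 -3 -4 0 4 -5 5
-5<4: swap(6,7), lo=7 mid=8 ⇒ 1 2 3 -3 -4 0 -5 4 5
done. lo=7 hi=7; data=1 2 3 -3 -4 0 -5 4 5

(7, 7)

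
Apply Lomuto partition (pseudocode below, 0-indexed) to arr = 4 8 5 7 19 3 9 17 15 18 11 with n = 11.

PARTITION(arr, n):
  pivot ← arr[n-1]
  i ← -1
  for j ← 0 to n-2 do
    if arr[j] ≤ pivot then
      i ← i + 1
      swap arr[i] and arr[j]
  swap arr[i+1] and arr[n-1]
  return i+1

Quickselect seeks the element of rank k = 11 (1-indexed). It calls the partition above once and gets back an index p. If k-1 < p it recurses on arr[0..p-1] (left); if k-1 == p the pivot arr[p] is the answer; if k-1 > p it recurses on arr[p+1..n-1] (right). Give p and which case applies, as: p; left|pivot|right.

pivot = arr[10] = 11; i = -1
j=0: arr[0]=4 ≤ 11 → i=0, swap arr[0],arr[0] (no change) → 4 8 5 7 19 3 9 17 15 18 11
j=1: arr[1]=8 ≤ 11 → i=1, swap arr[1],arr[1] (no change) → 4 8 5 7 19 3 9 17 15 18 11
j=2: arr[2]=5 ≤ 11 → i=2, swap arr[2],arr[2] (no change) → 4 8 5 7 19 3 9 17 15 18 11
j=3: arr[3]=7 ≤ 11 → i=3, swap arr[3],arr[3] (no change) → 4 8 5 7 19 3 9 17 15 18 11
j=4: arr[4]=19 > 11 → no swap
j=5: arr[5]=3 ≤ 11 → i=4, swap arr[4],arr[5] → 4 8 5 7 3 19 9 17 15 18 11
j=6: arr[6]=9 ≤ 11 → i=5, swap arr[5],arr[6] → 4 8 5 7 3 9 19 17 15 18 11
j=7: arr[7]=17 > 11 → no swap
j=8: arr[8]=15 > 11 → no swap
j=9: arr[9]=18 > 11 → no swap
final swap arr[6],arr[10] → 4 8 5 7 3 9 11 17 15 18 19; return 6
p = 6; k-1 = 10 > 6 ⇒ right

6; right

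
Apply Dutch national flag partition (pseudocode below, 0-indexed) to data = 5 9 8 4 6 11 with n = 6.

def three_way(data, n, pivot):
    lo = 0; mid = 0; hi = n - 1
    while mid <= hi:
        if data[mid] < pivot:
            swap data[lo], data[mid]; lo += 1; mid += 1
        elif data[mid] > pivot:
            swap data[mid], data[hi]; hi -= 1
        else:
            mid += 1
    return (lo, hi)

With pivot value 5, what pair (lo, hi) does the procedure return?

(1, 1)

pivot = 5; lo=0, mid=0, hi=5
data[mid]=5=5: mid=1
data[mid]=9>5: swap data[1],data[5]; hi=4 → 5 11 8 4 6 9
data[mid]=11>5: swap data[1],data[4]; hi=3 → 5 6 8 4 11 9
data[mid]=6>5: swap data[1],data[3]; hi=2 → 5 4 8 6 11 9
data[mid]=4<5: swap data[0],data[1]; lo=1,mid=2 → 4 5 8 6 11 9
data[mid]=8>5: swap data[2],data[2]; hi=1 → 4 5 8 6 11 9
end: lo=1, hi=1; data = 4 5 8 6 11 9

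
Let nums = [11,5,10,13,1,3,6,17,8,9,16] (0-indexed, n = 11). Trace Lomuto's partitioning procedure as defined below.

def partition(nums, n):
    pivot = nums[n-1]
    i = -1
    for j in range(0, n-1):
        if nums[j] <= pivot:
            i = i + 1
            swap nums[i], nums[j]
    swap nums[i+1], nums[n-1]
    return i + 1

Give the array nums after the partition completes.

pivot=16, i=-1
j=0: 11≤16, i=0, swap(0,0) ⇒ [11,5,10,13,1,3,6,17,8,9,16]
j=1: 5≤16, i=1, swap(1,1) ⇒ [11,5,10,13,1,3,6,17,8,9,16]
j=2: 10≤16, i=2, swap(2,2) ⇒ [11,5,10,13,1,3,6,17,8,9,16]
j=3: 13≤16, i=3, swap(3,3) ⇒ [11,5,10,13,1,3,6,17,8,9,16]
j=4: 1≤16, i=4, swap(4,4) ⇒ [11,5,10,13,1,3,6,17,8,9,16]
j=5: 3≤16, i=5, swap(5,5) ⇒ [11,5,10,13,1,3,6,17,8,9,16]
j=6: 6≤16, i=6, swap(6,6) ⇒ [11,5,10,13,1,3,6,17,8,9,16]
j=7: 17>16, skip
j=8: 8≤16, i=7, swap(7,8) ⇒ [11,5,10,13,1,3,6,8,17,9,16]
j=9: 9≤16, i=8, swap(8,9) ⇒ [11,5,10,13,1,3,6,8,9,17,16]
swap(9,10) ⇒ [11,5,10,13,1,3,6,8,9,16,17]; return 9

[11,5,10,13,1,3,6,8,9,16,17]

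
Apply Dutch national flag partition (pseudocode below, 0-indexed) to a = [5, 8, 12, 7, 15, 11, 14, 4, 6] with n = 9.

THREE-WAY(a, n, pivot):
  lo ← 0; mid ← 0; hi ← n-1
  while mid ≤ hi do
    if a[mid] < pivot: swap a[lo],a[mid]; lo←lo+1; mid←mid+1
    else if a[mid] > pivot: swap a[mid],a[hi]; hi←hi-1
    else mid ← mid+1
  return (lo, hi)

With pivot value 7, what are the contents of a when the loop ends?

[5, 6, 4, 7, 11, 14, 15, 12, 8]

lo=0 mid=0 hi=8
5<7: swap(0,0), lo=1 mid=1 ⇒ [5, 8, 12, 7, 15, 11, 14, 4, 6]
8>7: swap(1,8), hi=7 ⇒ [5, 6, 12, 7, 15, 11, 14, 4, 8]
6<7: swap(1,1), lo=2 mid=2 ⇒ [5, 6, 12, 7, 15, 11, 14, 4, 8]
12>7: swap(2,7), hi=6 ⇒ [5, 6, 4, 7, 15, 11, 14, 12, 8]
4<7: swap(2,2), lo=3 mid=3 ⇒ [5, 6, 4, 7, 15, 11, 14, 12, 8]
7=7: mid=4
15>7: swap(4,6), hi=5 ⇒ [5, 6, 4, 7, 14, 11, 15, 12, 8]
14>7: swap(4,5), hi=4 ⇒ [5, 6, 4, 7, 11, 14, 15, 12, 8]
11>7: swap(4,4), hi=3 ⇒ [5, 6, 4, 7, 11, 14, 15, 12, 8]
done. lo=3 hi=3; a=[5, 6, 4, 7, 11, 14, 15, 12, 8]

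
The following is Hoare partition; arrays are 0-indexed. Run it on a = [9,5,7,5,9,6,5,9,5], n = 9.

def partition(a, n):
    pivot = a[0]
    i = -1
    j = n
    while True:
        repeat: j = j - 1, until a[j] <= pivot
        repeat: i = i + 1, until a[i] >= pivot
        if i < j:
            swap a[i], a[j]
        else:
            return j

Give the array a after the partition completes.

pivot = a[0] = 9; i = -1, j = 9
j→8 (a[8]=5≤9), i→0 (a[0]=9≥9); i<j, swap → [5,5,7,5,9,6,5,9,9]
j→7 (a[7]=9≤9), i→4 (a[4]=9≥9); i<j, swap → [5,5,7,5,9,6,5,9,9]
j→6, i→7; i≥j, return j=6. a = [5,5,7,5,9,6,5,9,9]

[5,5,7,5,9,6,5,9,9]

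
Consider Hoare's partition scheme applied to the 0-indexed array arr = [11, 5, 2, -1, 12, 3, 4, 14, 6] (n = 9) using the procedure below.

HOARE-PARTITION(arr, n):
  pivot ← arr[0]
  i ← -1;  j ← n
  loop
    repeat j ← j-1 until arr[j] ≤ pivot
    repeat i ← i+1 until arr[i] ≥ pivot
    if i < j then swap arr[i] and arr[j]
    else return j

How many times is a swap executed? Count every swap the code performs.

2

pivot = arr[0] = 11; i = -1, j = 9
j→8 (arr[8]=6≤11), i→0 (arr[0]=11≥11); i<j, swap → [6, 5, 2, -1, 12, 3, 4, 14, 11]
j→6 (arr[6]=4≤11), i→4 (arr[4]=12≥11); i<j, swap → [6, 5, 2, -1, 4, 3, 12, 14, 11]
j→5, i→6; i≥j, return j=5. arr = [6, 5, 2, -1, 4, 3, 12, 14, 11]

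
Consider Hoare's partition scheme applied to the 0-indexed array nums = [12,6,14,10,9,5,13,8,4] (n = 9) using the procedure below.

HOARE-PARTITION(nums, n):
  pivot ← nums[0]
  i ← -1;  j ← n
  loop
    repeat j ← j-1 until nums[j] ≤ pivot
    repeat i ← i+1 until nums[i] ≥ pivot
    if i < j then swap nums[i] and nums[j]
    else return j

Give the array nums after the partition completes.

[4,6,8,10,9,5,13,14,12]

pivot = nums[0] = 12; i = -1, j = 9
j→8 (nums[8]=4≤12), i→0 (nums[0]=12≥12); i<j, swap → [4,6,14,10,9,5,13,8,12]
j→7 (nums[7]=8≤12), i→2 (nums[2]=14≥12); i<j, swap → [4,6,8,10,9,5,13,14,12]
j→5, i→6; i≥j, return j=5. nums = [4,6,8,10,9,5,13,14,12]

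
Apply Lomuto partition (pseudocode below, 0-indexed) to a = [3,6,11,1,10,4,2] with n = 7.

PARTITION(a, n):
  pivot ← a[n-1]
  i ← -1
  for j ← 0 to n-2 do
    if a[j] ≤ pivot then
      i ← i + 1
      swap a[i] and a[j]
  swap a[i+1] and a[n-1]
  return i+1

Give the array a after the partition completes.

[1,2,11,3,10,4,6]

pivot=2, i=-1
j=0: 3>2, skip
j=1: 6>2, skip
j=2: 11>2, skip
j=3: 1≤2, i=0, swap(0,3) ⇒ [1,6,11,3,10,4,2]
j=4: 10>2, skip
j=5: 4>2, skip
swap(1,6) ⇒ [1,2,11,3,10,4,6]; return 1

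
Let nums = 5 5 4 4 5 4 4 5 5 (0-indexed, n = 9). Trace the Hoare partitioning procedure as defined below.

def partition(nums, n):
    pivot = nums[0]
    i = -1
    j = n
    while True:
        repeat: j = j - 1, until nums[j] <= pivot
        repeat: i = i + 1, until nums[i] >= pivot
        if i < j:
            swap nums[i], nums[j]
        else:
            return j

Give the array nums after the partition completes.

5 5 4 4 4 4 5 5 5

pivot = nums[0] = 5; i = -1, j = 9
j→8 (nums[8]=5≤5), i→0 (nums[0]=5≥5); i<j, swap → 5 5 4 4 5 4 4 5 5
j→7 (nums[7]=5≤5), i→1 (nums[1]=5≥5); i<j, swap → 5 5 4 4 5 4 4 5 5
j→6 (nums[6]=4≤5), i→4 (nums[4]=5≥5); i<j, swap → 5 5 4 4 4 4 5 5 5
j→5, i→6; i≥j, return j=5. nums = 5 5 4 4 4 4 5 5 5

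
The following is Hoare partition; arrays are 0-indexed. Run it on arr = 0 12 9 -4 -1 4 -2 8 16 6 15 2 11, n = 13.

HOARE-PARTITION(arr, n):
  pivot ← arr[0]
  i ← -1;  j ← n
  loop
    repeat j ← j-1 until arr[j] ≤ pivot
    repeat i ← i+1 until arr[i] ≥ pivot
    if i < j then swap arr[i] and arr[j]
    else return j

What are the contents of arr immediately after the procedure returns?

-2 -1 -4 9 12 4 0 8 16 6 15 2 11

pivot=0
j stops at 6 (-2), i stops at 0 (0); swap ⇒ -2 12 9 -4 -1 4 0 8 16 6 15 2 11
j stops at 4 (-1), i stops at 1 (12); swap ⇒ -2 -1 9 -4 12 4 0 8 16 6 15 2 11
j stops at 3 (-4), i stops at 2 (9); swap ⇒ -2 -1 -4 9 12 4 0 8 16 6 15 2 11
j stops at 2, i stops at 3; i≥j ⇒ return 2. arr=-2 -1 -4 9 12 4 0 8 16 6 15 2 11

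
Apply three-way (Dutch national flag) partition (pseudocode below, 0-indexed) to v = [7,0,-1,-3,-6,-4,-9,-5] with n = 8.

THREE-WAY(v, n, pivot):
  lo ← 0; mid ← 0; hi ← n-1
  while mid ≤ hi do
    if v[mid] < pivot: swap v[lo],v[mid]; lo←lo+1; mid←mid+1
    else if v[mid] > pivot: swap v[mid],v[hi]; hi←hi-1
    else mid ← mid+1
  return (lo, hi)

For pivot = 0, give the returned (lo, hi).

(6, 6)

pivot = 0; lo=0, mid=0, hi=7
v[mid]=7>0: swap v[0],v[7]; hi=6 → [-5,0,-1,-3,-6,-4,-9,7]
v[mid]=-5<0: swap v[0],v[0]; lo=1,mid=1 → [-5,0,-1,-3,-6,-4,-9,7]
v[mid]=0=0: mid=2
v[mid]=-1<0: swap v[1],v[2]; lo=2,mid=3 → [-5,-1,0,-3,-6,-4,-9,7]
v[mid]=-3<0: swap v[2],v[3]; lo=3,mid=4 → [-5,-1,-3,0,-6,-4,-9,7]
v[mid]=-6<0: swap v[3],v[4]; lo=4,mid=5 → [-5,-1,-3,-6,0,-4,-9,7]
v[mid]=-4<0: swap v[4],v[5]; lo=5,mid=6 → [-5,-1,-3,-6,-4,0,-9,7]
v[mid]=-9<0: swap v[5],v[6]; lo=6,mid=7 → [-5,-1,-3,-6,-4,-9,0,7]
end: lo=6, hi=6; v = [-5,-1,-3,-6,-4,-9,0,7]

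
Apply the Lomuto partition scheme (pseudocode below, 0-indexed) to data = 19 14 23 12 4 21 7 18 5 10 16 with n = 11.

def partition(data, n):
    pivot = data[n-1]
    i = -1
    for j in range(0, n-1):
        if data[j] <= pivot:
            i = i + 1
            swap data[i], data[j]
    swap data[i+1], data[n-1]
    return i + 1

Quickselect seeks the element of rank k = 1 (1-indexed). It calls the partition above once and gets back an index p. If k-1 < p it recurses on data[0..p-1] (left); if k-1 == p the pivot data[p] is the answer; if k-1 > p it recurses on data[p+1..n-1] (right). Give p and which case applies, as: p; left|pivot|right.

pivot = data[10] = 16; i = -1
j=0: data[0]=19 > 16 → no swap
j=1: data[1]=14 ≤ 16 → i=0, swap data[0],data[1] → 14 19 23 12 4 21 7 18 5 10 16
j=2: data[2]=23 > 16 → no swap
j=3: data[3]=12 ≤ 16 → i=1, swap data[1],data[3] → 14 12 23 19 4 21 7 18 5 10 16
j=4: data[4]=4 ≤ 16 → i=2, swap data[2],data[4] → 14 12 4 19 23 21 7 18 5 10 16
j=5: data[5]=21 > 16 → no swap
j=6: data[6]=7 ≤ 16 → i=3, swap data[3],data[6] → 14 12 4 7 23 21 19 18 5 10 16
j=7: data[7]=18 > 16 → no swap
j=8: data[8]=5 ≤ 16 → i=4, swap data[4],data[8] → 14 12 4 7 5 21 19 18 23 10 16
j=9: data[9]=10 ≤ 16 → i=5, swap data[5],data[9] → 14 12 4 7 5 10 19 18 23 21 16
final swap data[6],data[10] → 14 12 4 7 5 10 16 18 23 21 19; return 6
p = 6; k-1 = 0 < 6 ⇒ left

6; left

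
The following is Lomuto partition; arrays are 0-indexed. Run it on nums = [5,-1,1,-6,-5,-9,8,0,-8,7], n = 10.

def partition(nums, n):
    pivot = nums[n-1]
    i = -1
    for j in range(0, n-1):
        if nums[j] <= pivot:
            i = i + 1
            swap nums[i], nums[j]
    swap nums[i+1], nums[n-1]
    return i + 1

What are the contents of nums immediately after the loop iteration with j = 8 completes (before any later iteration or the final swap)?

[5,-1,1,-6,-5,-9,0,-8,8,7]

pivot=7, i=-1
j=0: 5≤7, i=0, swap(0,0) ⇒ [5,-1,1,-6,-5,-9,8,0,-8,7]
j=1: -1≤7, i=1, swap(1,1) ⇒ [5,-1,1,-6,-5,-9,8,0,-8,7]
j=2: 1≤7, i=2, swap(2,2) ⇒ [5,-1,1,-6,-5,-9,8,0,-8,7]
j=3: -6≤7, i=3, swap(3,3) ⇒ [5,-1,1,-6,-5,-9,8,0,-8,7]
j=4: -5≤7, i=4, swap(4,4) ⇒ [5,-1,1,-6,-5,-9,8,0,-8,7]
j=5: -9≤7, i=5, swap(5,5) ⇒ [5,-1,1,-6,-5,-9,8,0,-8,7]
j=6: 8>7, skip
j=7: 0≤7, i=6, swap(6,7) ⇒ [5,-1,1,-6,-5,-9,0,8,-8,7]
j=8: -8≤7, i=7, swap(7,8) ⇒ [5,-1,1,-6,-5,-9,0,-8,8,7]
(after j=8) nums = [5,-1,1,-6,-5,-9,0,-8,8,7]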